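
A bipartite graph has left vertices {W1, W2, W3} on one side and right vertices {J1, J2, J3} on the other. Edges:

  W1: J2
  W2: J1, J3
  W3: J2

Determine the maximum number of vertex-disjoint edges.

Unit-capacity flow: source→left, listed edges, right→sink; max matching = max flow.
Augmenting path W1→J2 (+1); matched 1.
Augmenting path W2→J1 (+1); matched 2.
No augmenting path remains; maximum matching = 2.
König certificate: {W2, J2} is a vertex cover of size 2 (every listed pair touches it), so no matching can be larger.

2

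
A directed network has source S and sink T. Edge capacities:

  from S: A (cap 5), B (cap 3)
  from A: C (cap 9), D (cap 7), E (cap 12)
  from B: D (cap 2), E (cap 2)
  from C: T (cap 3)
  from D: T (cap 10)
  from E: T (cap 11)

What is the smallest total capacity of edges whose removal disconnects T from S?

8

Augment S→A→C→T: bottleneck 3, flow now 3.
Augment S→A→D→T: bottleneck 2, flow now 5.
Augment S→B→D→T: bottleneck 2, flow now 7.
Augment S→B→E→T: bottleneck 1, flow now 8.
No augmenting path remains; maximum flow = 8.
By max-flow min-cut, the minimum cut capacity equals the max flow.
In the residual graph, reachable from S: {S}.
Min-cut edges: S→A (5), S→B (3); capacity 5 + 3 = 8.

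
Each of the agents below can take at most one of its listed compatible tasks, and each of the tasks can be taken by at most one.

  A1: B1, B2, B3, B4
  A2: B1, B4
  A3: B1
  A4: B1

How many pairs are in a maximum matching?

Unit-capacity flow: source→left, listed edges, right→sink; max matching = max flow.
Augmenting path A1→B1 (+1); matched 1.
Augmenting path A2→B4 (+1); matched 2.
Augmenting path A3→B1→A1→B2 (+1); matched 3.
No augmenting path remains; maximum matching = 3.
König certificate: {A1, A2, B1} is a vertex cover of size 3 (every listed pair touches it), so no matching can be larger.

3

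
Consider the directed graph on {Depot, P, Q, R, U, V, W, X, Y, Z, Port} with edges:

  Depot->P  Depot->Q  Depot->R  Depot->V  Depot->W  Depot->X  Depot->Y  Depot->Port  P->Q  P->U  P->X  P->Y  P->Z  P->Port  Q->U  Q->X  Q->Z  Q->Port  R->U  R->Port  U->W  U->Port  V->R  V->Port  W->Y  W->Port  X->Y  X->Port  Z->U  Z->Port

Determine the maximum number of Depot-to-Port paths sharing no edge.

Assign every edge capacity 1; by Menger, the answer equals the max flow.
Path Depot→Port (+1); total 1.
Path Depot→P→Port (+1); total 2.
Path Depot→Q→Port (+1); total 3.
Path Depot→R→Port (+1); total 4.
Path Depot→V→Port (+1); total 5.
Path Depot→W→Port (+1); total 6.
Path Depot→X→Port (+1); total 7.
No residual Depot→Port path; max flow = 7.
Certifying cut of size 7: {Depot→P, Depot→Port, Depot→Q, Depot→R, Depot→V, Depot→W, Depot→X}.

7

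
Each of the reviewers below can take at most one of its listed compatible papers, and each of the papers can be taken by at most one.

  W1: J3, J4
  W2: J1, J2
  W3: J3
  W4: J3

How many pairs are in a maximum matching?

Unit-capacity flow: source→left, listed edges, right→sink; max matching = max flow.
Augmenting path W1→J3 (+1); matched 1.
Augmenting path W2→J1 (+1); matched 2.
Augmenting path W3→J3→W1→J4 (+1); matched 3.
No augmenting path remains; maximum matching = 3.
König certificate: {W1, W2, J3} is a vertex cover of size 3 (every listed pair touches it), so no matching can be larger.

3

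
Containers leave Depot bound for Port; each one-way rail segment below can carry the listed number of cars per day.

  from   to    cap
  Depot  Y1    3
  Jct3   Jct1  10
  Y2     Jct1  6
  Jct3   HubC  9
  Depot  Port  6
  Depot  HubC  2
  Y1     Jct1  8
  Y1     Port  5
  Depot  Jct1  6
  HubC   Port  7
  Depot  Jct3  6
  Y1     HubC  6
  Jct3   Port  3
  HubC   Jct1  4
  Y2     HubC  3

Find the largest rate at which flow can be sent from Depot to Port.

17

Augment Depot→Port: bottleneck 6, flow now 6.
Augment Depot→Jct3→Port: bottleneck 3, flow now 9.
Augment Depot→Y1→Port: bottleneck 3, flow now 12.
Augment Depot→HubC→Port: bottleneck 2, flow now 14.
Augment Depot→Jct3→HubC→Port: bottleneck 3, flow now 17.
No augmenting path remains; maximum flow = 17.
In the residual graph, reachable from Depot: {Depot, Jct1}.
Min-cut edges: Depot→Jct3 (6), Depot→Y1 (3), Depot→HubC (2), Depot→Port (6); capacity 6 + 3 + 2 + 6 = 17.
This cut is saturated, so no flow can exceed 17.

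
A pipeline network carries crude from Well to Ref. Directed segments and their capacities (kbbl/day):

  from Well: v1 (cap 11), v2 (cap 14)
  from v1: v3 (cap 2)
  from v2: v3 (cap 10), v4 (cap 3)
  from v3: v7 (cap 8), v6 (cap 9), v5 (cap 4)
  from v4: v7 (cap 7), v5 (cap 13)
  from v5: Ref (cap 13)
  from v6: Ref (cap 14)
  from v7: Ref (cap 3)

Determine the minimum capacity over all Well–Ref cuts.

Augment Well→v1→v3→v5→Ref: bottleneck 2, flow now 2.
Augment Well→v2→v3→v5→Ref: bottleneck 2, flow now 4.
Augment Well→v2→v3→v6→Ref: bottleneck 8, flow now 12.
Augment Well→v2→v4→v5→Ref: bottleneck 3, flow now 15.
No augmenting path remains; maximum flow = 15.
By max-flow min-cut, the minimum cut capacity equals the max flow.
In the residual graph, reachable from Well: {Well, v1, v2}.
Min-cut edges: v1→v3 (2), v2→v3 (10), v2→v4 (3); capacity 2 + 10 + 3 = 15.

15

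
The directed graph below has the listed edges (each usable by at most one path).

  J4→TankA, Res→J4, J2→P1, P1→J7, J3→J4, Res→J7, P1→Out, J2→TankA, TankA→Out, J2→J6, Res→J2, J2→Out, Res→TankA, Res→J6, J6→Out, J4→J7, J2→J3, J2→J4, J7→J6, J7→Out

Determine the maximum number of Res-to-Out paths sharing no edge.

Assign every edge capacity 1; by Menger, the answer equals the max flow.
Path Res→J2→Out (+1); total 1.
Path Res→TankA→Out (+1); total 2.
Path Res→J7→Out (+1); total 3.
Path Res→J6→Out (+1); total 4.
No residual Res→Out path; max flow = 4.
Certifying cut of size 4: {J6→Out, J7→Out, Res→J2, TankA→Out}.

4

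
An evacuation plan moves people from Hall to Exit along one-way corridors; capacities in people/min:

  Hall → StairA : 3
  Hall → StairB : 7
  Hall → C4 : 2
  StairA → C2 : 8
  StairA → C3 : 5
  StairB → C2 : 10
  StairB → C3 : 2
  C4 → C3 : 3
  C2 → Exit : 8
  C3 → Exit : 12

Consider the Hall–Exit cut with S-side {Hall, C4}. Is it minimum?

No — its capacity is 13, but the minimum cut has capacity 12.

Given cut capacity: 3 + 7 + 3 = 13.
Augment Hall→StairA→C2→Exit: bottleneck 3, flow now 3.
Augment Hall→StairB→C2→Exit: bottleneck 5, flow now 8.
Augment Hall→StairB→C3→Exit: bottleneck 2, flow now 10.
Augment Hall→C4→C3→Exit: bottleneck 2, flow now 12.
No augmenting path remains; maximum flow = 12.
In the residual graph, reachable from Hall: {Hall}.
Min-cut edges: Hall→StairA (3), Hall→StairB (7), Hall→C4 (2); capacity 3 + 7 + 2 = 12.
Cut capacity 13 exceeds the max flow 12, so it is not minimum.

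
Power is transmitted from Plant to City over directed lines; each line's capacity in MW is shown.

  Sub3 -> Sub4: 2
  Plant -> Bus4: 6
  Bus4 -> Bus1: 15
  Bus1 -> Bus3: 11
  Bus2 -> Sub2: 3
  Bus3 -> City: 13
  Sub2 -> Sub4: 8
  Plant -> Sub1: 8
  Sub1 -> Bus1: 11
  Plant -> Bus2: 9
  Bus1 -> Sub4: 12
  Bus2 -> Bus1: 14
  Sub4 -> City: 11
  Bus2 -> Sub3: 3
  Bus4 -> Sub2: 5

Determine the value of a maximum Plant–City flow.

22

Augment Plant→Sub1→Bus1→Bus3→City: bottleneck 8, flow now 8.
Augment Plant→Bus4→Sub2→Sub4→City: bottleneck 5, flow now 13.
Augment Plant→Bus4→Bus1→Bus3→City: bottleneck 1, flow now 14.
Augment Plant→Bus2→Sub3→Sub4→City: bottleneck 2, flow now 16.
Augment Plant→Bus2→Sub2→Sub4→City: bottleneck 3, flow now 19.
Augment Plant→Bus2→Bus1→Bus3→City: bottleneck 2, flow now 21.
Augment Plant→Bus2→Bus1→Sub4→City: bottleneck 1, flow now 22.
No augmenting path remains; maximum flow = 22.
In the residual graph, reachable from Plant: {Plant, Sub1, Bus4, Bus2, Sub3, Sub2, Bus1, Sub4}.
Min-cut edges: Bus1→Bus3 (11), Sub4→City (11); capacity 11 + 11 = 22.
This cut is saturated, so no flow can exceed 22.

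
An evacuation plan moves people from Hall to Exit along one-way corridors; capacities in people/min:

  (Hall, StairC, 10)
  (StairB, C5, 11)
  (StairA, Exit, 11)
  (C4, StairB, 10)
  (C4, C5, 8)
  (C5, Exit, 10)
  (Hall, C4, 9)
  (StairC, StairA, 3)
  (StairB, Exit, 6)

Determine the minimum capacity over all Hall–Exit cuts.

12

Augment Hall→C4→StairB→Exit: bottleneck 6, flow now 6.
Augment Hall→C4→C5→Exit: bottleneck 3, flow now 9.
Augment Hall→StairC→StairA→Exit: bottleneck 3, flow now 12.
No augmenting path remains; maximum flow = 12.
By max-flow min-cut, the minimum cut capacity equals the max flow.
In the residual graph, reachable from Hall: {Hall, StairC}.
Min-cut edges: Hall→C4 (9), StairC→StairA (3); capacity 9 + 3 = 12.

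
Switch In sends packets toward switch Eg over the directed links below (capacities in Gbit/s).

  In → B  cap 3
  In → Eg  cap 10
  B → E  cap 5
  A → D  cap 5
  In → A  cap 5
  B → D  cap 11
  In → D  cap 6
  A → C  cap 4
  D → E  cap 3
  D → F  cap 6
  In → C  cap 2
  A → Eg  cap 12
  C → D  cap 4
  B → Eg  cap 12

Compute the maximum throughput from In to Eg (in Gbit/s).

Augment In→Eg: bottleneck 10, flow now 10.
Augment In→A→Eg: bottleneck 5, flow now 15.
Augment In→B→Eg: bottleneck 3, flow now 18.
No augmenting path remains; maximum flow = 18.
In the residual graph, reachable from In: {In, C, D, E, F}.
Min-cut edges: In→A (5), In→B (3), In→Eg (10); capacity 5 + 3 + 10 = 18.
This cut is saturated, so no flow can exceed 18.

18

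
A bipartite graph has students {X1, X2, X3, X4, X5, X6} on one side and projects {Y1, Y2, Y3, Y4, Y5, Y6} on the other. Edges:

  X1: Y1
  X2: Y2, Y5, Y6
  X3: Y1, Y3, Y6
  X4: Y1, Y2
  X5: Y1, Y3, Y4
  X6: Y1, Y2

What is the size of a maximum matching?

Unit-capacity flow: source→left, listed edges, right→sink; max matching = max flow.
Augmenting path X1→Y1 (+1); matched 1.
Augmenting path X2→Y2 (+1); matched 2.
Augmenting path X3→Y3 (+1); matched 3.
Augmenting path X5→Y4 (+1); matched 4.
Augmenting path X4→Y2→X2→Y5 (+1); matched 5.
No augmenting path remains; maximum matching = 5.
König certificate: {X2, X3, X5, Y1, Y2} is a vertex cover of size 5 (every listed pair touches it), so no matching can be larger.

5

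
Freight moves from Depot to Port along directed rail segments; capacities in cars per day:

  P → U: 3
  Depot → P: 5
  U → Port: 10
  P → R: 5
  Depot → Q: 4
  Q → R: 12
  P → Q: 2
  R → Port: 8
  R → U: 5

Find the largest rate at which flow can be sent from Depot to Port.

Augment Depot→P→R→Port: bottleneck 5, flow now 5.
Augment Depot→Q→R→Port: bottleneck 3, flow now 8.
Augment Depot→Q→R→U→Port: bottleneck 1, flow now 9.
No augmenting path remains; maximum flow = 9.
In the residual graph, reachable from Depot: {Depot}.
Min-cut edges: Depot→P (5), Depot→Q (4); capacity 5 + 4 = 9.
This cut is saturated, so no flow can exceed 9.

9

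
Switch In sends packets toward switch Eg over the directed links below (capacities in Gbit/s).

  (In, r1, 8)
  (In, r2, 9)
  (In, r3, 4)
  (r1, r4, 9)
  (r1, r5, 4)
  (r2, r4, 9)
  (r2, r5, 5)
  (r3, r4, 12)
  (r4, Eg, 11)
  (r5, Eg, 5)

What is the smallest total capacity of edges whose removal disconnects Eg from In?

Augment In→r1→r4→Eg: bottleneck 8, flow now 8.
Augment In→r2→r4→Eg: bottleneck 3, flow now 11.
Augment In→r2→r5→Eg: bottleneck 5, flow now 16.
No augmenting path remains; maximum flow = 16.
By max-flow min-cut, the minimum cut capacity equals the max flow.
In the residual graph, reachable from In: {In, r1, r2, r3, r4, r5}.
Min-cut edges: r4→Eg (11), r5→Eg (5); capacity 11 + 5 = 16.

16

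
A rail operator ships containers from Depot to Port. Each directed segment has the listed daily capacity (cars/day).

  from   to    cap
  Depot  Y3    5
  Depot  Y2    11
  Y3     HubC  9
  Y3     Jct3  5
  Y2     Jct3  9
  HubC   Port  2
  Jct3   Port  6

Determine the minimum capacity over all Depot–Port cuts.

8

Augment Depot→Y3→HubC→Port: bottleneck 2, flow now 2.
Augment Depot→Y3→Jct3→Port: bottleneck 3, flow now 5.
Augment Depot→Y2→Jct3→Port: bottleneck 3, flow now 8.
No augmenting path remains; maximum flow = 8.
By max-flow min-cut, the minimum cut capacity equals the max flow.
In the residual graph, reachable from Depot: {Depot, Y3, Y2, HubC, Jct3}.
Min-cut edges: HubC→Port (2), Jct3→Port (6); capacity 2 + 6 = 8.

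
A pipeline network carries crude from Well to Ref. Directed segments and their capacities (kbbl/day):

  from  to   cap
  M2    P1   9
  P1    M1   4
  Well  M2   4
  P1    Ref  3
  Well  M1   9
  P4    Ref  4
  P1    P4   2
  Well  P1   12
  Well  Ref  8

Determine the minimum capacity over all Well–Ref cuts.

13

Augment Well→Ref: bottleneck 8, flow now 8.
Augment Well→P1→Ref: bottleneck 3, flow now 11.
Augment Well→P1→P4→Ref: bottleneck 2, flow now 13.
No augmenting path remains; maximum flow = 13.
By max-flow min-cut, the minimum cut capacity equals the max flow.
In the residual graph, reachable from Well: {Well, M2, P1, M1}.
Min-cut edges: Well→Ref (8), P1→P4 (2), P1→Ref (3); capacity 8 + 2 + 3 = 13.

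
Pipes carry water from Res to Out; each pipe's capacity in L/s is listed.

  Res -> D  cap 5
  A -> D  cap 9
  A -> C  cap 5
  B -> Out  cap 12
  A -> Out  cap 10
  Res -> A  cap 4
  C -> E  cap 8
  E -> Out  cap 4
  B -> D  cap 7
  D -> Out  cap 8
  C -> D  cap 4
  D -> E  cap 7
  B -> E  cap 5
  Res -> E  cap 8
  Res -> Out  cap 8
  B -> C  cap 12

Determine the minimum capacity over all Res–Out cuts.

Augment Res→Out: bottleneck 8, flow now 8.
Augment Res→A→Out: bottleneck 4, flow now 12.
Augment Res→D→Out: bottleneck 5, flow now 17.
Augment Res→E→Out: bottleneck 4, flow now 21.
No augmenting path remains; maximum flow = 21.
By max-flow min-cut, the minimum cut capacity equals the max flow.
In the residual graph, reachable from Res: {Res, E}.
Min-cut edges: Res→A (4), Res→D (5), Res→Out (8), E→Out (4); capacity 4 + 5 + 8 + 4 = 21.

21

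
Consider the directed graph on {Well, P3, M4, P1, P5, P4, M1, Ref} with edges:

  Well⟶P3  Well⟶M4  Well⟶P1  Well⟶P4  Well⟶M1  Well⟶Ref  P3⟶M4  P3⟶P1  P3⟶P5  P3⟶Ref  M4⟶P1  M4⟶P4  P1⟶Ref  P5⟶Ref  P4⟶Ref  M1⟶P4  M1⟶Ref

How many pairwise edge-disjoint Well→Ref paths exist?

Assign every edge capacity 1; by Menger, the answer equals the max flow.
Path Well→Ref (+1); total 1.
Path Well→P3→Ref (+1); total 2.
Path Well→P1→Ref (+1); total 3.
Path Well→P4→Ref (+1); total 4.
Path Well→M1→Ref (+1); total 5.
No residual Well→Ref path; max flow = 5.
Certifying cut of size 5: {P1→Ref, P4→Ref, Well→M1, Well→P3, Well→Ref}.

5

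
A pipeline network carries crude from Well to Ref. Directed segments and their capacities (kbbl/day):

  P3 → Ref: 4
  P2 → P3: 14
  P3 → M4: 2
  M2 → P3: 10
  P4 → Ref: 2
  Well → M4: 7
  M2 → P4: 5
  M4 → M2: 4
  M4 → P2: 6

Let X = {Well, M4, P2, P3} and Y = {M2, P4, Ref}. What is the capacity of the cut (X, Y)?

8

Edges leaving {Well, M4, P2, P3}: M4→M2 (4), P3→Ref (4).
Cut capacity = 4 + 4 = 8.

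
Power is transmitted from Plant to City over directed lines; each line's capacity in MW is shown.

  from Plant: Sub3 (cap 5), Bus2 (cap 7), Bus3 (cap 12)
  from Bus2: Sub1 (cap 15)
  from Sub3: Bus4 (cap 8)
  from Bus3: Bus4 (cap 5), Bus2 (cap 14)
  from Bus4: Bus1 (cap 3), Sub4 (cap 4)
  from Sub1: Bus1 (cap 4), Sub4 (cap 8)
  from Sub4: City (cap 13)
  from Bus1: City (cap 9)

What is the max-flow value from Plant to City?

Augment Plant→Bus2→Sub1→Sub4→City: bottleneck 7, flow now 7.
Augment Plant→Sub3→Bus4→Sub4→City: bottleneck 4, flow now 11.
Augment Plant→Sub3→Bus4→Bus1→City: bottleneck 1, flow now 12.
Augment Plant→Bus3→Bus4→Bus1→City: bottleneck 2, flow now 14.
Augment Plant→Bus3→Bus2→Sub1→Sub4→City: bottleneck 1, flow now 15.
Augment Plant→Bus3→Bus2→Sub1→Bus1→City: bottleneck 4, flow now 19.
No augmenting path remains; maximum flow = 19.
In the residual graph, reachable from Plant: {Plant, Bus2, Sub3, Bus3, Bus4, Sub1}.
Min-cut edges: Bus4→Sub4 (4), Bus4→Bus1 (3), Sub1→Sub4 (8), Sub1→Bus1 (4); capacity 4 + 3 + 8 + 4 = 19.
This cut is saturated, so no flow can exceed 19.

19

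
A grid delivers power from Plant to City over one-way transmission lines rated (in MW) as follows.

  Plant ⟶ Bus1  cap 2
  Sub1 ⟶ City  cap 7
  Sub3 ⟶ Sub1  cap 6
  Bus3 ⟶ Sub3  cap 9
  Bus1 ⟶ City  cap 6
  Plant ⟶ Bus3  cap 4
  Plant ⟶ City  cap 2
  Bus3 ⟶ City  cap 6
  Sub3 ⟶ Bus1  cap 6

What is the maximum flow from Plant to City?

8

Augment Plant→City: bottleneck 2, flow now 2.
Augment Plant→Bus3→City: bottleneck 4, flow now 6.
Augment Plant→Bus1→City: bottleneck 2, flow now 8.
No augmenting path remains; maximum flow = 8.
In the residual graph, reachable from Plant: {Plant}.
Min-cut edges: Plant→Bus3 (4), Plant→Bus1 (2), Plant→City (2); capacity 4 + 2 + 2 = 8.
This cut is saturated, so no flow can exceed 8.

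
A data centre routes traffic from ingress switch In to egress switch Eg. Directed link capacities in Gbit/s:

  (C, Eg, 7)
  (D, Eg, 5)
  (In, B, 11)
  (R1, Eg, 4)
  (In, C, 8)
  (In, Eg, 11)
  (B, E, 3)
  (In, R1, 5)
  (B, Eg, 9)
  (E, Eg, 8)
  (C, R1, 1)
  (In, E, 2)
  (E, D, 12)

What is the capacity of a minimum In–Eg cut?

Augment In→Eg: bottleneck 11, flow now 11.
Augment In→B→Eg: bottleneck 9, flow now 20.
Augment In→R1→Eg: bottleneck 4, flow now 24.
Augment In→C→Eg: bottleneck 7, flow now 31.
Augment In→E→Eg: bottleneck 2, flow now 33.
Augment In→B→E→Eg: bottleneck 2, flow now 35.
No augmenting path remains; maximum flow = 35.
By max-flow min-cut, the minimum cut capacity equals the max flow.
In the residual graph, reachable from In: {In, R1, C}.
Min-cut edges: In→B (11), In→E (2), In→Eg (11), R1→Eg (4), C→Eg (7); capacity 11 + 2 + 11 + 4 + 7 = 35.

35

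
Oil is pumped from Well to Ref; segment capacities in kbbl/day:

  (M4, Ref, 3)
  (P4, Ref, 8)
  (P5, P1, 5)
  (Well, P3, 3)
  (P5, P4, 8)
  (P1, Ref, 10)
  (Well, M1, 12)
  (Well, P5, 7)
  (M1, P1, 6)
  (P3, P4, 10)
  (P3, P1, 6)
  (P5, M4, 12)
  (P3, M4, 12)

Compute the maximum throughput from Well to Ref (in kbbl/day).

Augment Well→P5→P1→Ref: bottleneck 5, flow now 5.
Augment Well→P5→M4→Ref: bottleneck 2, flow now 7.
Augment Well→P3→P1→Ref: bottleneck 3, flow now 10.
Augment Well→M1→P1→Ref: bottleneck 2, flow now 12.
Augment Well→M1→P1→P5→M4→Ref: bottleneck 1, flow now 13. (uses reverse residual edge)
Augment Well→M1→P1→P5→P4→Ref: bottleneck 3, flow now 16. (uses reverse residual edge)
No augmenting path remains; maximum flow = 16.
In the residual graph, reachable from Well: {Well, M1}.
Min-cut edges: Well→P5 (7), Well→P3 (3), M1→P1 (6); capacity 7 + 3 + 6 = 16.
This cut is saturated, so no flow can exceed 16.

16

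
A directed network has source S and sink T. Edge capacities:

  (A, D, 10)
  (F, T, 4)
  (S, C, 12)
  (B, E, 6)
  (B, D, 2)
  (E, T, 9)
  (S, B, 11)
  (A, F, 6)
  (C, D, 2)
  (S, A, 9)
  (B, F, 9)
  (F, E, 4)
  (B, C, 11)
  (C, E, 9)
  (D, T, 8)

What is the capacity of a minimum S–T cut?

21

Augment S→A→D→T: bottleneck 8, flow now 8.
Augment S→A→F→T: bottleneck 1, flow now 9.
Augment S→B→E→T: bottleneck 6, flow now 15.
Augment S→B→F→T: bottleneck 3, flow now 18.
Augment S→C→E→T: bottleneck 3, flow now 21.
No augmenting path remains; maximum flow = 21.
By max-flow min-cut, the minimum cut capacity equals the max flow.
In the residual graph, reachable from S: {S, A, B, C, D, E, F}.
Min-cut edges: D→T (8), E→T (9), F→T (4); capacity 8 + 9 + 4 = 21.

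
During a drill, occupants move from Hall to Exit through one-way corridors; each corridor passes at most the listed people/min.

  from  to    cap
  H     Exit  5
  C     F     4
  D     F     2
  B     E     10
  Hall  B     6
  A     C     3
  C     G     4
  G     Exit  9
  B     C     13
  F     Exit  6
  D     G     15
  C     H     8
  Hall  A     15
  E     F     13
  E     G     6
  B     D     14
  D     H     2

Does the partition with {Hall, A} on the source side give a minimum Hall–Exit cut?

Given cut capacity: 6 + 3 = 9.
Augment Hall→A→C→F→Exit: bottleneck 3, flow now 3.
Augment Hall→B→C→F→Exit: bottleneck 1, flow now 4.
Augment Hall→B→C→G→Exit: bottleneck 4, flow now 8.
Augment Hall→B→C→H→Exit: bottleneck 1, flow now 9.
No augmenting path remains; maximum flow = 9.
Cut capacity 9 equals the max flow, so it is a minimum cut.

Yes — it is a minimum cut (capacity 9).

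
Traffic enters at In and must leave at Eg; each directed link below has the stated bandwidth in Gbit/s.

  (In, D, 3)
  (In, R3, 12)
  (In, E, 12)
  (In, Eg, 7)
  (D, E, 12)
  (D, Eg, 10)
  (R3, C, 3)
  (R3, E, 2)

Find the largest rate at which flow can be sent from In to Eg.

10

Augment In→Eg: bottleneck 7, flow now 7.
Augment In→D→Eg: bottleneck 3, flow now 10.
No augmenting path remains; maximum flow = 10.
In the residual graph, reachable from In: {In, R3, C, E}.
Min-cut edges: In→D (3), In→Eg (7); capacity 3 + 7 = 10.
This cut is saturated, so no flow can exceed 10.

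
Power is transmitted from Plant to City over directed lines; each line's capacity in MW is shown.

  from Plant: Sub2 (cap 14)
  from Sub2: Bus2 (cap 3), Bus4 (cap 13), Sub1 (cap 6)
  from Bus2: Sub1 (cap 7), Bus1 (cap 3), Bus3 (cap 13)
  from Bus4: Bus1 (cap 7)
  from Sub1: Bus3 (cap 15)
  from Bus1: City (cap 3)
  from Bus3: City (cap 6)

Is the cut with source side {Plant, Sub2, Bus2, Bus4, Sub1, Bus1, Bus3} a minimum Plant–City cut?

Yes — it is a minimum cut (capacity 9).

Given cut capacity: 3 + 6 = 9.
Augment Plant→Sub2→Bus2→Bus1→City: bottleneck 3, flow now 3.
Augment Plant→Sub2→Sub1→Bus3→City: bottleneck 6, flow now 9.
No augmenting path remains; maximum flow = 9.
Cut capacity 9 equals the max flow, so it is a minimum cut.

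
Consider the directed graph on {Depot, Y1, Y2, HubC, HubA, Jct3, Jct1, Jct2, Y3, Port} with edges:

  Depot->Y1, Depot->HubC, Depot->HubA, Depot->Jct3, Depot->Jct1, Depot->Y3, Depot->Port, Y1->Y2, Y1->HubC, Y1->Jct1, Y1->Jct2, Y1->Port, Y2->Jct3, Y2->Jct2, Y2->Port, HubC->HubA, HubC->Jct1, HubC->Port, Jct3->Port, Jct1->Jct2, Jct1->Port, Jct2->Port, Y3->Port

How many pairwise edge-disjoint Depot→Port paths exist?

6

Assign every edge capacity 1; by Menger, the answer equals the max flow.
Path Depot→Port (+1); total 1.
Path Depot→Y1→Port (+1); total 2.
Path Depot→HubC→Port (+1); total 3.
Path Depot→Jct3→Port (+1); total 4.
Path Depot→Jct1→Port (+1); total 5.
Path Depot→Y3→Port (+1); total 6.
No residual Depot→Port path; max flow = 6.
Certifying cut of size 6: {Depot→HubC, Depot→Jct1, Depot→Jct3, Depot→Port, Depot→Y1, Depot→Y3}.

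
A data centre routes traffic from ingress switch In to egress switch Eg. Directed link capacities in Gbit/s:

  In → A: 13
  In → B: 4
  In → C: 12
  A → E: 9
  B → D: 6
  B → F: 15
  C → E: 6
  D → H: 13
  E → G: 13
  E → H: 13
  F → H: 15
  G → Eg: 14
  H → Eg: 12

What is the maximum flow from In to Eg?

19

Augment In→A→E→G→Eg: bottleneck 9, flow now 9.
Augment In→B→D→H→Eg: bottleneck 4, flow now 13.
Augment In→C→E→G→Eg: bottleneck 4, flow now 17.
Augment In→C→E→H→Eg: bottleneck 2, flow now 19.
No augmenting path remains; maximum flow = 19.
In the residual graph, reachable from In: {In, A, C}.
Min-cut edges: In→B (4), A→E (9), C→E (6); capacity 4 + 9 + 6 = 19.
This cut is saturated, so no flow can exceed 19.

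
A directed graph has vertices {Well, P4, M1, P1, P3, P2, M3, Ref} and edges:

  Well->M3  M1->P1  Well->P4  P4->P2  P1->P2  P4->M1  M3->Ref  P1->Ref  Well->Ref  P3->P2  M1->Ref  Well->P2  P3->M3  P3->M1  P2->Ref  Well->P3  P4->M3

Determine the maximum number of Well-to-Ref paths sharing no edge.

Assign every edge capacity 1; by Menger, the answer equals the max flow.
Path Well→Ref (+1); total 1.
Path Well→P2→Ref (+1); total 2.
Path Well→M3→Ref (+1); total 3.
Path Well→P4→M1→Ref (+1); total 4.
Path Well→P3→M1→P1→Ref (+1); total 5.
No residual Well→Ref path; max flow = 5.
Certifying cut of size 5: {Well→M3, Well→P2, Well→P3, Well→P4, Well→Ref}.

5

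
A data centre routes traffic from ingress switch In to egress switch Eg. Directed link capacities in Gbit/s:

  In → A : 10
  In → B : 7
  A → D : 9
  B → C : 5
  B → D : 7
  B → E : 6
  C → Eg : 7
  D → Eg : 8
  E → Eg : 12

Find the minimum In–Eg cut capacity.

Augment In→A→D→Eg: bottleneck 8, flow now 8.
Augment In→B→C→Eg: bottleneck 5, flow now 13.
Augment In→B→E→Eg: bottleneck 2, flow now 15.
No augmenting path remains; maximum flow = 15.
By max-flow min-cut, the minimum cut capacity equals the max flow.
In the residual graph, reachable from In: {In, A, D}.
Min-cut edges: In→B (7), D→Eg (8); capacity 7 + 8 = 15.

15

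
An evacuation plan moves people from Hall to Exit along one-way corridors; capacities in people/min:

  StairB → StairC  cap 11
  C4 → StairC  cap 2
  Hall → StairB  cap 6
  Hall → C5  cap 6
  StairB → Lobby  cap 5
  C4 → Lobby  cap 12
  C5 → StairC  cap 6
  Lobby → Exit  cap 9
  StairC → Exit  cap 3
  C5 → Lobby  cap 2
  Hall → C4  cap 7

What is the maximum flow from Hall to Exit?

Augment Hall→C5→Lobby→Exit: bottleneck 2, flow now 2.
Augment Hall→C5→StairC→Exit: bottleneck 3, flow now 5.
Augment Hall→StairB→Lobby→Exit: bottleneck 5, flow now 10.
Augment Hall→C4→Lobby→Exit: bottleneck 2, flow now 12.
No augmenting path remains; maximum flow = 12.
In the residual graph, reachable from Hall: {Hall, C5, StairB, C4, Lobby, StairC}.
Min-cut edges: Lobby→Exit (9), StairC→Exit (3); capacity 9 + 3 = 12.
This cut is saturated, so no flow can exceed 12.

12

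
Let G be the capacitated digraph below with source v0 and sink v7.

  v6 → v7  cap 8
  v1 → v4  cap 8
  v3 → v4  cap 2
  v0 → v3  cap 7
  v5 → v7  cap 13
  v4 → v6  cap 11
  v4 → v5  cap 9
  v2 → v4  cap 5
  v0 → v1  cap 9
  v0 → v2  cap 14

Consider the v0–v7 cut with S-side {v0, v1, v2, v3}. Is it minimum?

Yes — it is a minimum cut (capacity 15).

Given cut capacity: 8 + 5 + 2 = 15.
Augment v0→v1→v4→v5→v7: bottleneck 8, flow now 8.
Augment v0→v2→v4→v5→v7: bottleneck 1, flow now 9.
Augment v0→v2→v4→v6→v7: bottleneck 4, flow now 13.
Augment v0→v3→v4→v6→v7: bottleneck 2, flow now 15.
No augmenting path remains; maximum flow = 15.
Cut capacity 15 equals the max flow, so it is a minimum cut.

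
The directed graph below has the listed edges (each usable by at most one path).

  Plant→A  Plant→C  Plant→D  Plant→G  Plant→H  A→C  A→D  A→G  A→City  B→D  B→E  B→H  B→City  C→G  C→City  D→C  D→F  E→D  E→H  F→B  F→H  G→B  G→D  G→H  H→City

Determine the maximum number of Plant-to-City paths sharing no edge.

Assign every edge capacity 1; by Menger, the answer equals the max flow.
Path Plant→A→City (+1); total 1.
Path Plant→C→City (+1); total 2.
Path Plant→H→City (+1); total 3.
Path Plant→G→B→City (+1); total 4.
No residual Plant→City path; max flow = 4.
Certifying cut of size 4: {B→City, C→City, H→City, Plant→A}.

4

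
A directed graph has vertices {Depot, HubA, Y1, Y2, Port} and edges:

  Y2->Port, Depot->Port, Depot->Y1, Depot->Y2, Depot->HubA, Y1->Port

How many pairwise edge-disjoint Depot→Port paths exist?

Assign every edge capacity 1; by Menger, the answer equals the max flow.
Path Depot→Port (+1); total 1.
Path Depot→Y1→Port (+1); total 2.
Path Depot→Y2→Port (+1); total 3.
No residual Depot→Port path; max flow = 3.
Certifying cut of size 3: {Depot→Port, Depot→Y1, Depot→Y2}.

3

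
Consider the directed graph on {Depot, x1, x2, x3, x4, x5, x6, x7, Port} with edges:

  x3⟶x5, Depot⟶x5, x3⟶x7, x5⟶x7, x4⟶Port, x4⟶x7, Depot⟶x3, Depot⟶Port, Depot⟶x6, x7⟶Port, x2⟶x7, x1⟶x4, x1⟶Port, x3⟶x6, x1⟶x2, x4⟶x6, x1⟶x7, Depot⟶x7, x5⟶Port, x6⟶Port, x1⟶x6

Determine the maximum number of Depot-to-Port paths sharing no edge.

4

Assign every edge capacity 1; by Menger, the answer equals the max flow.
Path Depot→Port (+1); total 1.
Path Depot→x5→Port (+1); total 2.
Path Depot→x6→Port (+1); total 3.
Path Depot→x7→Port (+1); total 4.
No residual Depot→Port path; max flow = 4.
Certifying cut of size 4: {Depot→Port, x5→Port, x6→Port, x7→Port}.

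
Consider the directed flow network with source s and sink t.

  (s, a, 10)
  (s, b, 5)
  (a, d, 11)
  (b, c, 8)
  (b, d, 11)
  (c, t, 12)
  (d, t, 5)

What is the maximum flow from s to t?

Augment s→a→d→t: bottleneck 5, flow now 5.
Augment s→b→c→t: bottleneck 5, flow now 10.
No augmenting path remains; maximum flow = 10.
In the residual graph, reachable from s: {s, a, d}.
Min-cut edges: s→b (5), d→t (5); capacity 5 + 5 = 10.
This cut is saturated, so no flow can exceed 10.

10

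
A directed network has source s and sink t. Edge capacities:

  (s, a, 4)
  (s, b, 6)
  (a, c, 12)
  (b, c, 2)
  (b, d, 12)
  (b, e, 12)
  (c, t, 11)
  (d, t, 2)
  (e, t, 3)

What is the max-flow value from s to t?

Augment s→a→c→t: bottleneck 4, flow now 4.
Augment s→b→c→t: bottleneck 2, flow now 6.
Augment s→b→d→t: bottleneck 2, flow now 8.
Augment s→b→e→t: bottleneck 2, flow now 10.
No augmenting path remains; maximum flow = 10.
In the residual graph, reachable from s: {s}.
Min-cut edges: s→a (4), s→b (6); capacity 4 + 6 = 10.
This cut is saturated, so no flow can exceed 10.

10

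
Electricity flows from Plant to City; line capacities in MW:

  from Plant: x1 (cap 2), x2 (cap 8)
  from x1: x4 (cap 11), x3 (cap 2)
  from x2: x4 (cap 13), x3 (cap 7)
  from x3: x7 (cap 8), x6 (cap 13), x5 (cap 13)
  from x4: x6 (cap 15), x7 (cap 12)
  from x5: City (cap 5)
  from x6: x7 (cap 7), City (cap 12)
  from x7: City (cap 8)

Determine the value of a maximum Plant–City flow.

Augment Plant→x1→x3→x5→City: bottleneck 2, flow now 2.
Augment Plant→x2→x3→x5→City: bottleneck 3, flow now 5.
Augment Plant→x2→x3→x6→City: bottleneck 4, flow now 9.
Augment Plant→x2→x4→x6→City: bottleneck 1, flow now 10.
No augmenting path remains; maximum flow = 10.
In the residual graph, reachable from Plant: {Plant}.
Min-cut edges: Plant→x1 (2), Plant→x2 (8); capacity 2 + 8 = 10.
This cut is saturated, so no flow can exceed 10.

10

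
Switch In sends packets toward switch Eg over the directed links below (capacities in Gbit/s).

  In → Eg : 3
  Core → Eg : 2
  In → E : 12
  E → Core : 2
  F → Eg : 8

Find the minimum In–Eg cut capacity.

Augment In→Eg: bottleneck 3, flow now 3.
Augment In→E→Core→Eg: bottleneck 2, flow now 5.
No augmenting path remains; maximum flow = 5.
By max-flow min-cut, the minimum cut capacity equals the max flow.
In the residual graph, reachable from In: {In, E}.
Min-cut edges: In→Eg (3), E→Core (2); capacity 3 + 2 = 5.

5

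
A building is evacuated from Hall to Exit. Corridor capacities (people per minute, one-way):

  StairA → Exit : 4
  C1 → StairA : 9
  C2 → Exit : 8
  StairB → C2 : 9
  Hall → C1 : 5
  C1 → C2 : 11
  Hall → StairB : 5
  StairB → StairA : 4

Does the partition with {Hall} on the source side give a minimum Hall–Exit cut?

Yes — it is a minimum cut (capacity 10).

Given cut capacity: 5 + 5 = 10.
Augment Hall→C1→C2→Exit: bottleneck 5, flow now 5.
Augment Hall→StairB→C2→Exit: bottleneck 3, flow now 8.
Augment Hall→StairB→StairA→Exit: bottleneck 2, flow now 10.
No augmenting path remains; maximum flow = 10.
Cut capacity 10 equals the max flow, so it is a minimum cut.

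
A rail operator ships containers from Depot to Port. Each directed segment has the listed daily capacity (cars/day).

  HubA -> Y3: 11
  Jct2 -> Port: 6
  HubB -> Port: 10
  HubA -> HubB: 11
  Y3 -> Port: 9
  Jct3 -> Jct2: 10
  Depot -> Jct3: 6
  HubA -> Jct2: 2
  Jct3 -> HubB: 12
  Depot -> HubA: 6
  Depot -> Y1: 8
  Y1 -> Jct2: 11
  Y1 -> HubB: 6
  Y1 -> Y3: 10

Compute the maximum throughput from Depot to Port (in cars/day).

Augment Depot→Jct3→Jct2→Port: bottleneck 6, flow now 6.
Augment Depot→Y1→Y3→Port: bottleneck 8, flow now 14.
Augment Depot→HubA→Y3→Port: bottleneck 1, flow now 15.
Augment Depot→HubA→HubB→Port: bottleneck 5, flow now 20.
No augmenting path remains; maximum flow = 20.
In the residual graph, reachable from Depot: {Depot}.
Min-cut edges: Depot→Jct3 (6), Depot→Y1 (8), Depot→HubA (6); capacity 6 + 8 + 6 = 20.
This cut is saturated, so no flow can exceed 20.

20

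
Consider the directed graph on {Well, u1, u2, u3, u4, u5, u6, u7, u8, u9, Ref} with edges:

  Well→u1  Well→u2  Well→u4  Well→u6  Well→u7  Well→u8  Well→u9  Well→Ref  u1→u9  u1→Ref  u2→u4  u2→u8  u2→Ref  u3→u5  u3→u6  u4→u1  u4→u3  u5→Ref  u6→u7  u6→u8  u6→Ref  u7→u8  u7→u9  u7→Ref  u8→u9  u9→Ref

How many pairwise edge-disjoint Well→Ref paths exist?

7

Assign every edge capacity 1; by Menger, the answer equals the max flow.
Path Well→Ref (+1); total 1.
Path Well→u1→Ref (+1); total 2.
Path Well→u2→Ref (+1); total 3.
Path Well→u6→Ref (+1); total 4.
Path Well→u7→Ref (+1); total 5.
Path Well→u9→Ref (+1); total 6.
Path Well→u4→u3→u5→Ref (+1); total 7.
No residual Well→Ref path; max flow = 7.
Certifying cut of size 7: {Well→Ref, Well→u1, Well→u2, Well→u4, Well→u6, Well→u7, u9→Ref}.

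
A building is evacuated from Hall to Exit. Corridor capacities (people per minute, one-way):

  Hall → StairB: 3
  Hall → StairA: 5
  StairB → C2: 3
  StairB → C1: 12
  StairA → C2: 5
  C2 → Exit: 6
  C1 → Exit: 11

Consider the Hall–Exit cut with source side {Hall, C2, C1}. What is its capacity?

Edges leaving {Hall, C2, C1}: Hall→StairB (3), Hall→StairA (5), C2→Exit (6), C1→Exit (11).
Cut capacity = 3 + 5 + 6 + 11 = 25.

25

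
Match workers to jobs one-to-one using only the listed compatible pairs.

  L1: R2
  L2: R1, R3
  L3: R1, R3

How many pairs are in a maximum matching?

Unit-capacity flow: source→left, listed edges, right→sink; max matching = max flow.
Augmenting path L1→R2 (+1); matched 1.
Augmenting path L2→R1 (+1); matched 2.
Augmenting path L3→R3 (+1); matched 3.
No augmenting path remains; maximum matching = 3.
König certificate: {L1, L2, L3} is a vertex cover of size 3 (every listed pair touches it), so no matching can be larger.

3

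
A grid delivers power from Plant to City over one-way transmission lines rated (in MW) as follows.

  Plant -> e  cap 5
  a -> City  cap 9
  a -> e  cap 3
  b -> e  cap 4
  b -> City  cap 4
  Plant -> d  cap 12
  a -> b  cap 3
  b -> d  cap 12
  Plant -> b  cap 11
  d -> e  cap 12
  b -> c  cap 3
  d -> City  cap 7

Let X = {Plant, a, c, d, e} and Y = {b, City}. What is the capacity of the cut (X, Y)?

Edges leaving {Plant, a, c, d, e}: Plant→b (11), a→b (3), a→City (9), d→City (7).
Cut capacity = 11 + 3 + 9 + 7 = 30.

30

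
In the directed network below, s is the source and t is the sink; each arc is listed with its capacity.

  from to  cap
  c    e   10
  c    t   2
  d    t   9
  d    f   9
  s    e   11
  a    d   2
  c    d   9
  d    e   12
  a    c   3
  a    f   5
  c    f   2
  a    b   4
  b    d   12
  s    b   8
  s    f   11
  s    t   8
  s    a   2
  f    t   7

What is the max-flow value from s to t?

25

Augment s→t: bottleneck 8, flow now 8.
Augment s→f→t: bottleneck 7, flow now 15.
Augment s→a→c→t: bottleneck 2, flow now 17.
Augment s→b→d→t: bottleneck 8, flow now 25.
No augmenting path remains; maximum flow = 25.
In the residual graph, reachable from s: {s, e, f}.
Min-cut edges: s→a (2), s→b (8), s→t (8), f→t (7); capacity 2 + 8 + 8 + 7 = 25.
This cut is saturated, so no flow can exceed 25.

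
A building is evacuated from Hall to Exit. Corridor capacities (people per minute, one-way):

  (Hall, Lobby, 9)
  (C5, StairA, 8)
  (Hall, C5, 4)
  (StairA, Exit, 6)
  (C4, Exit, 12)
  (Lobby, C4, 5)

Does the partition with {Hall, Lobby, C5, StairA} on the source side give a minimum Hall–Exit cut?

Given cut capacity: 5 + 6 = 11.
Augment Hall→Lobby→C4→Exit: bottleneck 5, flow now 5.
Augment Hall→C5→StairA→Exit: bottleneck 4, flow now 9.
No augmenting path remains; maximum flow = 9.
In the residual graph, reachable from Hall: {Hall, Lobby}.
Min-cut edges: Hall→C5 (4), Lobby→C4 (5); capacity 4 + 5 = 9.
Cut capacity 11 exceeds the max flow 9, so it is not minimum.

No — its capacity is 11, but the minimum cut has capacity 9.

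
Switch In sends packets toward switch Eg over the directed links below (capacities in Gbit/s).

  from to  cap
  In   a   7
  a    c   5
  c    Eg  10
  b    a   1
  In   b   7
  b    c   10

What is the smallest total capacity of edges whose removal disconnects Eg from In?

Augment In→a→c→Eg: bottleneck 5, flow now 5.
Augment In→b→c→Eg: bottleneck 5, flow now 10.
No augmenting path remains; maximum flow = 10.
By max-flow min-cut, the minimum cut capacity equals the max flow.
In the residual graph, reachable from In: {In, a, b, c}.
Min-cut edges: c→Eg (10); capacity 10 = 10.

10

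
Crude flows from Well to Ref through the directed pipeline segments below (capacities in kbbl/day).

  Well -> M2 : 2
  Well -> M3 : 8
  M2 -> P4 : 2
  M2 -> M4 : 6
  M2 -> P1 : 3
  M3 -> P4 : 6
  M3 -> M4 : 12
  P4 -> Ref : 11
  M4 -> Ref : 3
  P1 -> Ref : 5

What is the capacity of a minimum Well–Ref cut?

Augment Well→M2→P4→Ref: bottleneck 2, flow now 2.
Augment Well→M3→P4→Ref: bottleneck 6, flow now 8.
Augment Well→M3→M4→Ref: bottleneck 2, flow now 10.
No augmenting path remains; maximum flow = 10.
By max-flow min-cut, the minimum cut capacity equals the max flow.
In the residual graph, reachable from Well: {Well}.
Min-cut edges: Well→M2 (2), Well→M3 (8); capacity 2 + 8 = 10.

10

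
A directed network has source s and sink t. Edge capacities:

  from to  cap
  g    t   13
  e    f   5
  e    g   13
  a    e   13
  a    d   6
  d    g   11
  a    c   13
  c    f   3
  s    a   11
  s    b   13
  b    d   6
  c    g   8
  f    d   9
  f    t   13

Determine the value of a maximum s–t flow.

Augment s→a→c→f→t: bottleneck 3, flow now 3.
Augment s→a→c→g→t: bottleneck 8, flow now 11.
Augment s→b→d→g→t: bottleneck 5, flow now 16.
Augment s→b→d→g→c→a→e→f→t: bottleneck 1, flow now 17. (uses reverse residual edge)
No augmenting path remains; maximum flow = 17.
In the residual graph, reachable from s: {s, b}.
Min-cut edges: s→a (11), b→d (6); capacity 11 + 6 = 17.
This cut is saturated, so no flow can exceed 17.

17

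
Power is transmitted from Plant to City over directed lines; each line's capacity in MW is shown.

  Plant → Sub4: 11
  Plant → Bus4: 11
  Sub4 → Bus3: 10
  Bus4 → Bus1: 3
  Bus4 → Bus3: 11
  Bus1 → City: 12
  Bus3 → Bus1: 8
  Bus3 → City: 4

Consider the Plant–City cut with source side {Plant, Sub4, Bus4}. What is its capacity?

Edges leaving {Plant, Sub4, Bus4}: Sub4→Bus3 (10), Bus4→Bus1 (3), Bus4→Bus3 (11).
Cut capacity = 10 + 3 + 11 = 24.

24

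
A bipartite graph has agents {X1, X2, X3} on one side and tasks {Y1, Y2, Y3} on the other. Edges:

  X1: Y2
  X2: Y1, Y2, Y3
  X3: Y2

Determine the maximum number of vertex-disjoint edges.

Unit-capacity flow: source→left, listed edges, right→sink; max matching = max flow.
Augmenting path X1→Y2 (+1); matched 1.
Augmenting path X2→Y1 (+1); matched 2.
No augmenting path remains; maximum matching = 2.
König certificate: {X2, Y2} is a vertex cover of size 2 (every listed pair touches it), so no matching can be larger.

2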